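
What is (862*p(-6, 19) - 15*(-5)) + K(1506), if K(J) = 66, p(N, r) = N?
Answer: -5031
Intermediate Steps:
(862*p(-6, 19) - 15*(-5)) + K(1506) = (862*(-6) - 15*(-5)) + 66 = (-5172 + 75) + 66 = -5097 + 66 = -5031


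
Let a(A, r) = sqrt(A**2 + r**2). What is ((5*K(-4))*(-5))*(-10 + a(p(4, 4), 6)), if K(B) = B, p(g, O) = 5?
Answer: -1000 + 100*sqrt(61) ≈ -218.98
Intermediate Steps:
((5*K(-4))*(-5))*(-10 + a(p(4, 4), 6)) = ((5*(-4))*(-5))*(-10 + sqrt(5**2 + 6**2)) = (-20*(-5))*(-10 + sqrt(25 + 36)) = 100*(-10 + sqrt(61)) = -1000 + 100*sqrt(61)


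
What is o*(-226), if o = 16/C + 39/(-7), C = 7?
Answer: 5198/7 ≈ 742.57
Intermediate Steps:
o = -23/7 (o = 16/7 + 39/(-7) = 16*(1/7) + 39*(-1/7) = 16/7 - 39/7 = -23/7 ≈ -3.2857)
o*(-226) = -23/7*(-226) = 5198/7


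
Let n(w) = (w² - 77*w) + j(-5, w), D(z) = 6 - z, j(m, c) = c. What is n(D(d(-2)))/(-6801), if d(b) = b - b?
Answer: 140/2267 ≈ 0.061756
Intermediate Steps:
d(b) = 0
n(w) = w² - 76*w (n(w) = (w² - 77*w) + w = w² - 76*w)
n(D(d(-2)))/(-6801) = ((6 - 1*0)*(-76 + (6 - 1*0)))/(-6801) = ((6 + 0)*(-76 + (6 + 0)))*(-1/6801) = (6*(-76 + 6))*(-1/6801) = (6*(-70))*(-1/6801) = -420*(-1/6801) = 140/2267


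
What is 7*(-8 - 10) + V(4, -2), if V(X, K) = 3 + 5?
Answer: -118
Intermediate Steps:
V(X, K) = 8
7*(-8 - 10) + V(4, -2) = 7*(-8 - 10) + 8 = 7*(-18) + 8 = -126 + 8 = -118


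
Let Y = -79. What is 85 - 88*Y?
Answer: 7037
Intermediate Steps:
85 - 88*Y = 85 - 88*(-79) = 85 + 6952 = 7037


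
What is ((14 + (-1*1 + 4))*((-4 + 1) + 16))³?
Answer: 10793861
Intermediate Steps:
((14 + (-1*1 + 4))*((-4 + 1) + 16))³ = ((14 + (-1 + 4))*(-3 + 16))³ = ((14 + 3)*13)³ = (17*13)³ = 221³ = 10793861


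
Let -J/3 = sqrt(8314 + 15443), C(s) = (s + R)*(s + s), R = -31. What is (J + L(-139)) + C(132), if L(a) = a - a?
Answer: 26664 - 3*sqrt(23757) ≈ 26202.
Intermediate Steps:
L(a) = 0
C(s) = 2*s*(-31 + s) (C(s) = (s - 31)*(s + s) = (-31 + s)*(2*s) = 2*s*(-31 + s))
J = -3*sqrt(23757) (J = -3*sqrt(8314 + 15443) = -3*sqrt(23757) ≈ -462.40)
(J + L(-139)) + C(132) = (-3*sqrt(23757) + 0) + 2*132*(-31 + 132) = -3*sqrt(23757) + 2*132*101 = -3*sqrt(23757) + 26664 = 26664 - 3*sqrt(23757)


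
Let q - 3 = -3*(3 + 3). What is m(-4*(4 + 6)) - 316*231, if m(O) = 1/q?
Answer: -1094941/15 ≈ -72996.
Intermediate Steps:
q = -15 (q = 3 - 3*(3 + 3) = 3 - 3*6 = 3 - 18 = -15)
m(O) = -1/15 (m(O) = 1/(-15) = -1/15)
m(-4*(4 + 6)) - 316*231 = -1/15 - 316*231 = -1/15 - 72996 = -1094941/15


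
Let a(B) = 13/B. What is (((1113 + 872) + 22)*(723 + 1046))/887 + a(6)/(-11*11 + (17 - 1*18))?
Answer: 2598868825/649284 ≈ 4002.7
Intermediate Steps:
(((1113 + 872) + 22)*(723 + 1046))/887 + a(6)/(-11*11 + (17 - 1*18)) = (((1113 + 872) + 22)*(723 + 1046))/887 + (13/6)/(-11*11 + (17 - 1*18)) = ((1985 + 22)*1769)*(1/887) + (13*(⅙))/(-121 + (17 - 18)) = (2007*1769)*(1/887) + 13/(6*(-121 - 1)) = 3550383*(1/887) + (13/6)/(-122) = 3550383/887 + (13/6)*(-1/122) = 3550383/887 - 13/732 = 2598868825/649284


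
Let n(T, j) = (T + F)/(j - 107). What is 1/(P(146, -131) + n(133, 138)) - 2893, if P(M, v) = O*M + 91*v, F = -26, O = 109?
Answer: -358413739/123890 ≈ -2893.0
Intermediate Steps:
n(T, j) = (-26 + T)/(-107 + j) (n(T, j) = (T - 26)/(j - 107) = (-26 + T)/(-107 + j))
P(M, v) = 91*v + 109*M (P(M, v) = 109*M + 91*v = 91*v + 109*M)
1/(P(146, -131) + n(133, 138)) - 2893 = 1/((91*(-131) + 109*146) + (-26 + 133)/(-107 + 138)) - 2893 = 1/((-11921 + 15914) + 107/31) - 2893 = 1/(3993 + (1/31)*107) - 2893 = 1/(3993 + 107/31) - 2893 = 1/(123890/31) - 2893 = 31/123890 - 2893 = -358413739/123890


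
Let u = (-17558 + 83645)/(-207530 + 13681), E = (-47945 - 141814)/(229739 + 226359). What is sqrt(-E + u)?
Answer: sqrt(587285969806468625730)/88414141202 ≈ 0.27410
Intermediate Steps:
E = -189759/456098 ≈ -0.41605
u = -66087/193849 (u = 66087/(-193849) = 66087*(-1/193849) = -66087/193849 ≈ -0.34092)
sqrt(-E + u) = sqrt(-1*(-189759/456098) - 66087/193849) = sqrt(189759/456098 - 66087/193849) = sqrt(6642443865/88414141202) = sqrt(587285969806468625730)/88414141202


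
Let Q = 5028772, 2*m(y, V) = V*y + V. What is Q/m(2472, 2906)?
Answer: 5028772/3593269 ≈ 1.3995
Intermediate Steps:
m(y, V) = V/2 + V*y/2 (m(y, V) = (V*y + V)/2 = (V + V*y)/2 = V/2 + V*y/2)
Q/m(2472, 2906) = 5028772/(((1/2)*2906*(1 + 2472))) = 5028772/(((1/2)*2906*2473)) = 5028772/3593269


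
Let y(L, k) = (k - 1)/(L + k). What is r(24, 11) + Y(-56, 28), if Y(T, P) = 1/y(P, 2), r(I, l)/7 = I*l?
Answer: 1878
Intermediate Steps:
y(L, k) = (-1 + k)/(L + k)
r(I, l) = 7*I*l (r(I, l) = 7*(I*l) = 7*I*l)
Y(T, P) = 2 + P (Y(T, P) = 1/((-1 + 2)/(P + 2)) = 1/(1/(2 + P)) = 2 + P)
r(24, 11) + Y(-56, 28) = 7*24*11 + (2 + 28) = 1848 + 30 = 1878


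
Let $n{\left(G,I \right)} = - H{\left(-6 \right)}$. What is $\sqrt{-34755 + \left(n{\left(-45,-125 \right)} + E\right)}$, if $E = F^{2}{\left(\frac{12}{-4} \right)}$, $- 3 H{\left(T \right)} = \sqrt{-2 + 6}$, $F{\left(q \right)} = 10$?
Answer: $\frac{i \sqrt{311889}}{3} \approx 186.16 i$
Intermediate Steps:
$H{\left(T \right)} = - \frac{2}{3}$ ($H{\left(T \right)} = - \frac{\sqrt{-2 + 6}}{3} = - \frac{\sqrt{4}}{3} = \left(- \frac{1}{3}\right) 2 = - \frac{2}{3}$)
$n{\left(G,I \right)} = \frac{2}{3}$ ($n{\left(G,I \right)} = \left(-1\right) \left(- \frac{2}{3}\right) = \frac{2}{3}$)
$E = 100$ ($E = 10^{2} = 100$)
$\sqrt{-34755 + \left(n{\left(-45,-125 \right)} + E\right)} = \sqrt{-34755 + \left(\frac{2}{3} + 100\right)} = \sqrt{-34755 + \frac{302}{3}} = \sqrt{- \frac{103963}{3}} = \frac{i \sqrt{311889}}{3}$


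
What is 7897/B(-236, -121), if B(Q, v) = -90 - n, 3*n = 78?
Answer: -7897/116 ≈ -68.078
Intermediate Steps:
n = 26 (n = (⅓)*78 = 26)
B(Q, v) = -116 (B(Q, v) = -90 - 1*26 = -90 - 26 = -116)
7897/B(-236, -121) = 7897/(-116) = 7897*(-1/116) = -7897/116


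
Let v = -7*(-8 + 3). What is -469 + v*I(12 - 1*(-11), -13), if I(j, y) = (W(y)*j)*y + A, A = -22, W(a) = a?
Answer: 134806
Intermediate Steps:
I(j, y) = -22 + j*y² (I(j, y) = (y*j)*y - 22 = (j*y)*y - 22 = j*y² - 22 = -22 + j*y²)
v = 35 (v = -7*(-5) = 35)
-469 + v*I(12 - 1*(-11), -13) = -469 + 35*(-22 + (12 - 1*(-11))*(-13)²) = -469 + 35*(-22 + (12 + 11)*169) = -469 + 35*(-22 + 23*169) = -469 + 35*(-22 + 3887) = -469 + 35*3865 = -469 + 135275 = 134806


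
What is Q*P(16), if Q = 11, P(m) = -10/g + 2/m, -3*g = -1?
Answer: -2629/8 ≈ -328.63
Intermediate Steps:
g = 1/3 (g = -1/3*(-1) = 1/3 ≈ 0.33333)
P(m) = -30 + 2/m (P(m) = -10/1/3 + 2/m = -10*3 + 2/m = -30 + 2/m)
Q*P(16) = 11*(-30 + 2/16) = 11*(-30 + 2*(1/16)) = 11*(-30 + 1/8) = 11*(-239/8) = -2629/8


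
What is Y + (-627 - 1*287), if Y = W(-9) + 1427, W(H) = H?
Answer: 504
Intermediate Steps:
Y = 1418 (Y = -9 + 1427 = 1418)
Y + (-627 - 1*287) = 1418 + (-627 - 1*287) = 1418 + (-627 - 287) = 1418 - 914 = 504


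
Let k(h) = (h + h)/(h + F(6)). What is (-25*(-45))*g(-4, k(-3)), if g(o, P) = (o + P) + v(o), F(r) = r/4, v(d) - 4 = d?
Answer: 0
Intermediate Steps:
v(d) = 4 + d
F(r) = r/4 (F(r) = r*(1/4) = r/4)
k(h) = 2*h/(3/2 + h) (k(h) = (h + h)/(h + (1/4)*6) = (2*h)/(h + 3/2) = (2*h)/(3/2 + h) = 2*h/(3/2 + h))
g(o, P) = 4 + P + 2*o (g(o, P) = (o + P) + (4 + o) = (P + o) + (4 + o) = 4 + P + 2*o)
(-25*(-45))*g(-4, k(-3)) = (-25*(-45))*(4 + 4*(-3)/(3 + 2*(-3)) + 2*(-4)) = 1125*(4 + 4*(-3)/(3 - 6) - 8) = 1125*(4 + 4*(-3)/(-3) - 8) = 1125*(4 + 4*(-3)*(-1/3) - 8) = 1125*(4 + 4 - 8) = 1125*0 = 0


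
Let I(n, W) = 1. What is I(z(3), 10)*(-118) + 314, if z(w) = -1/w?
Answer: 196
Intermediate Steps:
I(z(3), 10)*(-118) + 314 = 1*(-118) + 314 = -118 + 314 = 196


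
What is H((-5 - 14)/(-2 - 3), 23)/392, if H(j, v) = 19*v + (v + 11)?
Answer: 471/392 ≈ 1.2015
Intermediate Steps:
H(j, v) = 11 + 20*v (H(j, v) = 19*v + (11 + v) = 11 + 20*v)
H((-5 - 14)/(-2 - 3), 23)/392 = (11 + 20*23)/392 = (11 + 460)*(1/392) = 471*(1/392) = 471/392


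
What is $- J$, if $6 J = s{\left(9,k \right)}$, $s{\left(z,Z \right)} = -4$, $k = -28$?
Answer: $\frac{2}{3} \approx 0.66667$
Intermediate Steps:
$J = - \frac{2}{3}$ ($J = \frac{1}{6} \left(-4\right) = - \frac{2}{3} \approx -0.66667$)
$- J = \left(-1\right) \left(- \frac{2}{3}\right) = \frac{2}{3}$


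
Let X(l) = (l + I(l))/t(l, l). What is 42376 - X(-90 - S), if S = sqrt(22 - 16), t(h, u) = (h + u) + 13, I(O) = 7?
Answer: 1180793391/27865 - sqrt(6)/27865 ≈ 42376.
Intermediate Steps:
t(h, u) = 13 + h + u
S = sqrt(6) ≈ 2.4495
X(l) = (7 + l)/(13 + 2*l) (X(l) = (l + 7)/(13 + l + l) = (7 + l)/(13 + 2*l))
42376 - X(-90 - S) = 42376 - (7 + (-90 - sqrt(6)))/(13 + 2*(-90 - sqrt(6))) = 42376 - (-83 - sqrt(6))/(13 + (-180 - 2*sqrt(6))) = 42376 - (-83 - sqrt(6))/(-167 - 2*sqrt(6))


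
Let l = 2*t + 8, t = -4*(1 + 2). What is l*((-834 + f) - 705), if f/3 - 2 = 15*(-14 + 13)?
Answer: 25248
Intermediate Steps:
t = -12 (t = -4*3 = -12)
f = -39 (f = 6 + 3*(15*(-14 + 13)) = 6 + 3*(15*(-1)) = 6 + 3*(-15) = 6 - 45 = -39)
l = -16 (l = 2*(-12) + 8 = -24 + 8 = -16)
l*((-834 + f) - 705) = -16*((-834 - 39) - 705) = -16*(-873 - 705) = -16*(-1578) = 25248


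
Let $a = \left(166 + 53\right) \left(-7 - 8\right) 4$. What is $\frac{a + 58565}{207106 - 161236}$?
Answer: $\frac{9085}{9174} \approx 0.9903$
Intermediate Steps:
$a = -13140$ ($a = 219 \left(\left(-15\right) 4\right) = 219 \left(-60\right) = -13140$)
$\frac{a + 58565}{207106 - 161236} = \frac{-13140 + 58565}{207106 - 161236} = \frac{45425}{45870} = 45425 \cdot \frac{1}{45870} = \frac{9085}{9174}$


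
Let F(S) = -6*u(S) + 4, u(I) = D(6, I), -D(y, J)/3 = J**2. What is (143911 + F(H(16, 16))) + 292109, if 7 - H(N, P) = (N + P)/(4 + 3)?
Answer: 21370378/49 ≈ 4.3613e+5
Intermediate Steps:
D(y, J) = -3*J**2
u(I) = -3*I**2
H(N, P) = 7 - N/7 - P/7 (H(N, P) = 7 - (N + P)/(4 + 3) = 7 - (N + P)/7 = 7 - (N/7 + P/7) = 7 + (-N/7 - P/7) = 7 - N/7 - P/7)
F(S) = 4 + 18*S**2 (F(S) = -(-18)*S**2 + 4 = 18*S**2 + 4 = 4 + 18*S**2)
(143911 + F(H(16, 16))) + 292109 = (143911 + (4 + 18*(7 - 1/7*16 - 1/7*16)**2)) + 292109 = (143911 + (4 + 18*(7 - 16/7 - 16/7)**2)) + 292109 = (143911 + (4 + 18*(17/7)**2)) + 292109 = (143911 + (4 + 18*(289/49))) + 292109 = (143911 + (4 + 5202/49)) + 292109 = (143911 + 5398/49) + 292109 = 7057037/49 + 292109 = 21370378/49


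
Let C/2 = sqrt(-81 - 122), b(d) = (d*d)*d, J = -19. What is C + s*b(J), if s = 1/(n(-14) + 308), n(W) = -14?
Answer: -6859/294 + 2*I*sqrt(203) ≈ -23.33 + 28.496*I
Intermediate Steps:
b(d) = d**3 (b(d) = d**2*d = d**3)
s = 1/294 (s = 1/(-14 + 308) = 1/294 ≈ 0.0034014)
C = 2*I*sqrt(203) (C = 2*sqrt(-81 - 122) = 2*sqrt(-203) = 2*(I*sqrt(203)) = 2*I*sqrt(203) ≈ 28.496*I)
C + s*b(J) = 2*I*sqrt(203) + (1/294)*(-19)**3 = 2*I*sqrt(203) + (1/294)*(-6859) = 2*I*sqrt(203) - 6859/294 = -6859/294 + 2*I*sqrt(203)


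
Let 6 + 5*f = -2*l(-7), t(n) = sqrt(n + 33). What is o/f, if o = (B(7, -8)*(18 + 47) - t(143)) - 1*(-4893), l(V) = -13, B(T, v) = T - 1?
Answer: 5283/4 - sqrt(11) ≈ 1317.4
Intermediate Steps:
B(T, v) = -1 + T
t(n) = sqrt(33 + n)
f = 4 (f = -6/5 + (-2*(-13))/5 = -6/5 + (1/5)*26 = -6/5 + 26/5 = 4)
o = 5283 - 4*sqrt(11) (o = ((-1 + 7)*(18 + 47) - sqrt(33 + 143)) - 1*(-4893) = (6*65 - sqrt(176)) + 4893 = (390 - 4*sqrt(11)) + 4893 = 5283 - 4*sqrt(11) ≈ 5269.7)
o/f = (5283 - 4*sqrt(11))/4 = (5283 - 4*sqrt(11))*(1/4) = 5283/4 - sqrt(11)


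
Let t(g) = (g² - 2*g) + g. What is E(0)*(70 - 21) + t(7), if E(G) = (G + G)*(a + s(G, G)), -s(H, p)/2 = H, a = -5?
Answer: 42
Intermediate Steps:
t(g) = g² - g
s(H, p) = -2*H
E(G) = 2*G*(-5 - 2*G) (E(G) = (G + G)*(-5 - 2*G) = (2*G)*(-5 - 2*G) = 2*G*(-5 - 2*G))
E(0)*(70 - 21) + t(7) = (-2*0*(5 + 2*0))*(70 - 21) + 7*(-1 + 7) = -2*0*(5 + 0)*49 + 7*6 = -2*0*5*49 + 42 = 0*49 + 42 = 0 + 42 = 42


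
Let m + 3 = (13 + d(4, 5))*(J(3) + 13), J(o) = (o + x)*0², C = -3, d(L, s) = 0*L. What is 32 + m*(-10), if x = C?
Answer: -1628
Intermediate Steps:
d(L, s) = 0
x = -3
J(o) = 0 (J(o) = (o - 3)*0² = (-3 + o)*0 = 0)
m = 166 (m = -3 + (13 + 0)*(0 + 13) = -3 + 13*13 = -3 + 169 = 166)
32 + m*(-10) = 32 + 166*(-10) = 32 - 1660 = -1628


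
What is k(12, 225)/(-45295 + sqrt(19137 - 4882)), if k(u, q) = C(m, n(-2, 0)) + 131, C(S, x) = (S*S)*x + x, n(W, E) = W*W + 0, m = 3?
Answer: -1549089/410324554 - 171*sqrt(14255)/2051622770 ≈ -0.0037852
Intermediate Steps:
n(W, E) = W**2 (n(W, E) = W**2 + 0 = W**2)
C(S, x) = x + x*S**2 (C(S, x) = S**2*x + x = x*S**2 + x = x + x*S**2)
k(u, q) = 171 (k(u, q) = (-2)**2*(1 + 3**2) + 131 = 4*(1 + 9) + 131 = 4*10 + 131 = 40 + 131 = 171)
k(12, 225)/(-45295 + sqrt(19137 - 4882)) = 171/(-45295 + sqrt(19137 - 4882)) = 171/(-45295 + sqrt(14255))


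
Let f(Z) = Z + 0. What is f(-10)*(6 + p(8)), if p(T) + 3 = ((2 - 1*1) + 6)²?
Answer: -520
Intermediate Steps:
f(Z) = Z
p(T) = 46 (p(T) = -3 + ((2 - 1*1) + 6)² = -3 + ((2 - 1) + 6)² = -3 + (1 + 6)² = -3 + 7² = -3 + 49 = 46)
f(-10)*(6 + p(8)) = -10*(6 + 46) = -10*52 = -520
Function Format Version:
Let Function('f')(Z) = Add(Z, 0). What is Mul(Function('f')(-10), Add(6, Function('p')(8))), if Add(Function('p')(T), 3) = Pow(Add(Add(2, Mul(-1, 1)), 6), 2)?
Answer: -520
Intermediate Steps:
Function('f')(Z) = Z
Function('p')(T) = 46 (Function('p')(T) = Add(-3, Pow(Add(Add(2, Mul(-1, 1)), 6), 2)) = Add(-3, Pow(Add(Add(2, -1), 6), 2)) = Add(-3, Pow(Add(1, 6), 2)) = Add(-3, Pow(7, 2)) = Add(-3, 49) = 46)
Mul(Function('f')(-10), Add(6, Function('p')(8))) = Mul(-10, Add(6, 46)) = Mul(-10, 52) = -520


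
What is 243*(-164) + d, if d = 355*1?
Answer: -39497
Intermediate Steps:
d = 355
243*(-164) + d = 243*(-164) + 355 = -39852 + 355 = -39497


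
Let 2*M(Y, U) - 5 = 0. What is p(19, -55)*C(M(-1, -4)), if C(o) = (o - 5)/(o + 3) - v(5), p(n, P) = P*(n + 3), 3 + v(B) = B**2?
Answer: 27170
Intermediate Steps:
v(B) = -3 + B**2
M(Y, U) = 5/2 (M(Y, U) = 5/2 + (1/2)*0 = 5/2 + 0 = 5/2)
p(n, P) = P*(3 + n)
C(o) = -22 + (-5 + o)/(3 + o) (C(o) = (o - 5)/(o + 3) - (-3 + 5**2) = (-5 + o)/(3 + o) - (-3 + 25) = (-5 + o)/(3 + o) - 1*22 = (-5 + o)/(3 + o) - 22 = -22 + (-5 + o)/(3 + o))
p(19, -55)*C(M(-1, -4)) = (-55*(3 + 19))*((-71 - 21*5/2)/(3 + 5/2)) = (-55*22)*((-71 - 105/2)/(11/2)) = -220*(-247)/2 = -1210*(-247/11) = 27170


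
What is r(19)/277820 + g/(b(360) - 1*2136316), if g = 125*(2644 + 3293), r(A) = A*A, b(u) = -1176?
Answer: -25675691611/74229753430 ≈ -0.34589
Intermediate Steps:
r(A) = A**2
g = 742125 (g = 125*5937 = 742125)
r(19)/277820 + g/(b(360) - 1*2136316) = 19**2/277820 + 742125/(-1176 - 1*2136316) = 361*(1/277820) + 742125/(-1176 - 2136316) = 361/277820 + 742125/(-2137492) = 361/277820 + 742125*(-1/2137492) = 361/277820 - 742125/2137492 = -25675691611/74229753430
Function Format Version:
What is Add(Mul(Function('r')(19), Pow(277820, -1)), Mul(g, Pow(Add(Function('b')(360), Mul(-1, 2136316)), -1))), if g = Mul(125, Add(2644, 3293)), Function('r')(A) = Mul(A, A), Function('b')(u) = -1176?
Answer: Rational(-25675691611, 74229753430) ≈ -0.34589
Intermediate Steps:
Function('r')(A) = Pow(A, 2)
g = 742125 (g = Mul(125, 5937) = 742125)
Add(Mul(Function('r')(19), Pow(277820, -1)), Mul(g, Pow(Add(Function('b')(360), Mul(-1, 2136316)), -1))) = Add(Mul(Pow(19, 2), Pow(277820, -1)), Mul(742125, Pow(Add(-1176, Mul(-1, 2136316)), -1))) = Add(Mul(361, Rational(1, 277820)), Mul(742125, Pow(Add(-1176, -2136316), -1))) = Add(Rational(361, 277820), Mul(742125, Pow(-2137492, -1))) = Add(Rational(361, 277820), Mul(742125, Rational(-1, 2137492))) = Add(Rational(361, 277820), Rational(-742125, 2137492)) = Rational(-25675691611, 74229753430)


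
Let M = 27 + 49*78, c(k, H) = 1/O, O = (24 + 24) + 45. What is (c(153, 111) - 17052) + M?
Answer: -1227878/93 ≈ -13203.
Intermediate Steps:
O = 93 (O = 48 + 45 = 93)
c(k, H) = 1/93
M = 3849 (M = 27 + 3822 = 3849)
(c(153, 111) - 17052) + M = (1/93 - 17052) + 3849 = -1585835/93 + 3849 = -1227878/93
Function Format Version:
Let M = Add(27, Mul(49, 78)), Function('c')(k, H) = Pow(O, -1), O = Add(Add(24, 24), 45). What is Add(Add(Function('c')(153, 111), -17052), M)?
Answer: Rational(-1227878, 93) ≈ -13203.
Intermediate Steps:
O = 93 (O = Add(48, 45) = 93)
Function('c')(k, H) = Rational(1, 93) (Function('c')(k, H) = Pow(93, -1) = Rational(1, 93))
M = 3849 (M = Add(27, 3822) = 3849)
Add(Add(Function('c')(153, 111), -17052), M) = Add(Add(Rational(1, 93), -17052), 3849) = Add(Rational(-1585835, 93), 3849) = Rational(-1227878, 93)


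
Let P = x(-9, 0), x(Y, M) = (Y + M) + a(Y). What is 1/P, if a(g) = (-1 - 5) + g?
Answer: -1/24 ≈ -0.041667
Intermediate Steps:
a(g) = -6 + g
x(Y, M) = -6 + M + 2*Y (x(Y, M) = (Y + M) + (-6 + Y) = (M + Y) + (-6 + Y) = -6 + M + 2*Y)
P = -24 (P = -6 + 0 + 2*(-9) = -6 + 0 - 18 = -24)
1/P = 1/(-24) = -1/24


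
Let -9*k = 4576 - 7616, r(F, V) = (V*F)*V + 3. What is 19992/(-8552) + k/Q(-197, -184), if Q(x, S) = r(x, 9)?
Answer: -181035587/76746717 ≈ -2.3589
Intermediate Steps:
r(F, V) = 3 + F*V² (r(F, V) = (F*V)*V + 3 = F*V² + 3 = 3 + F*V²)
Q(x, S) = 3 + 81*x (Q(x, S) = 3 + x*9² = 3 + x*81 = 3 + 81*x)
k = 3040/9 (k = -(4576 - 7616)/9 = -⅑*(-3040) = 3040/9 ≈ 337.78)
19992/(-8552) + k/Q(-197, -184) = 19992/(-8552) + 3040/(9*(3 + 81*(-197))) = 19992*(-1/8552) + 3040/(9*(3 - 15957)) = -2499/1069 + (3040/9)/(-15954) = -2499/1069 + (3040/9)*(-1/15954) = -2499/1069 - 1520/71793 = -181035587/76746717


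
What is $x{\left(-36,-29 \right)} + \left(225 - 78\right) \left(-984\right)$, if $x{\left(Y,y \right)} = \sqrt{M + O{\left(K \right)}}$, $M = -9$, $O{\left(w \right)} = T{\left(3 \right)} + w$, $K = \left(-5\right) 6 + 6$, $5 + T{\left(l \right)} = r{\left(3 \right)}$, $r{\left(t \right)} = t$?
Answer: $-144648 + i \sqrt{35} \approx -1.4465 \cdot 10^{5} + 5.9161 i$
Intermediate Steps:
$T{\left(l \right)} = -2$ ($T{\left(l \right)} = -5 + 3 = -2$)
$K = -24$ ($K = -30 + 6 = -24$)
$O{\left(w \right)} = -2 + w$
$x{\left(Y,y \right)} = i \sqrt{35}$ ($x{\left(Y,y \right)} = \sqrt{-9 - 26} = \sqrt{-35} = i \sqrt{35}$)
$x{\left(-36,-29 \right)} + \left(225 - 78\right) \left(-984\right) = i \sqrt{35} + \left(225 - 78\right) \left(-984\right) = i \sqrt{35} + 147 \left(-984\right) = i \sqrt{35} - 144648 = -144648 + i \sqrt{35}$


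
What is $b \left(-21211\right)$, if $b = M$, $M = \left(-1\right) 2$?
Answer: $42422$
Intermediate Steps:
$M = -2$
$b = -2$
$b \left(-21211\right) = \left(-2\right) \left(-21211\right) = 42422$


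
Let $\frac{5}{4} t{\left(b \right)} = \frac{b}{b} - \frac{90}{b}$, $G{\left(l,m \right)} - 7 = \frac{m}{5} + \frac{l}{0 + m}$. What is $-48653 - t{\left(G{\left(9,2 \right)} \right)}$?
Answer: $- \frac{28945411}{595} \approx -48648.0$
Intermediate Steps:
$G{\left(l,m \right)} = 7 + \frac{m}{5} + \frac{l}{m}$ ($G{\left(l,m \right)} = 7 + \left(\frac{m}{5} + \frac{l}{0 + m}\right) = 7 + \left(m \frac{1}{5} + \frac{l}{m}\right) = 7 + \left(\frac{m}{5} + \frac{l}{m}\right) = 7 + \frac{m}{5} + \frac{l}{m}$)
$t{\left(b \right)} = \frac{4}{5} - \frac{72}{b}$ ($t{\left(b \right)} = \frac{4 \left(\frac{b}{b} - \frac{90}{b}\right)}{5} = \frac{4 \left(1 - \frac{90}{b}\right)}{5} = \frac{4}{5} - \frac{72}{b}$)
$-48653 - t{\left(G{\left(9,2 \right)} \right)} = -48653 - \left(\frac{4}{5} - \frac{72}{7 + \frac{1}{5} \cdot 2 + \frac{9}{2}}\right) = -48653 - \left(\frac{4}{5} - \frac{72}{7 + \frac{2}{5} + 9 \cdot \frac{1}{2}}\right) = -48653 - \left(\frac{4}{5} - \frac{72}{7 + \frac{2}{5} + \frac{9}{2}}\right) = -48653 - \left(\frac{4}{5} - \frac{72}{\frac{119}{10}}\right) = -48653 - \left(\frac{4}{5} - \frac{720}{119}\right) = -48653 - - \frac{3124}{595} = -48653 + \frac{3124}{595} = - \frac{28945411}{595}$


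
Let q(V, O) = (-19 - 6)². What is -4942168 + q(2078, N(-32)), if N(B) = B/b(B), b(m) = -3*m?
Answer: -4941543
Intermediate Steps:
N(B) = -⅓ (N(B) = B/((-3*B)) = B*(-1/(3*B)) = -⅓)
q(V, O) = 625 (q(V, O) = (-25)² = 625)
-4942168 + q(2078, N(-32)) = -4942168 + 625 = -4941543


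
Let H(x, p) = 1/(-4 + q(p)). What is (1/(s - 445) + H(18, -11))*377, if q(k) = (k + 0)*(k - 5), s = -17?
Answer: 54665/39732 ≈ 1.3758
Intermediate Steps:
q(k) = k*(-5 + k)
H(x, p) = 1/(-4 + p*(-5 + p))
(1/(s - 445) + H(18, -11))*377 = (1/(-17 - 445) + 1/(-4 - 11*(-5 - 11)))*377 = (1/(-462) + 1/(-4 - 11*(-16)))*377 = (-1/462 + 1/(-4 + 176))*377 = (-1/462 + 1/172)*377 = (145/39732)*377 = 54665/39732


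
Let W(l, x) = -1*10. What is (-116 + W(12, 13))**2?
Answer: 15876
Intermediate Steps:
W(l, x) = -10
(-116 + W(12, 13))**2 = (-116 - 10)**2 = (-126)**2 = 15876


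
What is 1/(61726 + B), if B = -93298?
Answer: -1/31572 ≈ -3.1674e-5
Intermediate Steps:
1/(61726 + B) = 1/(61726 - 93298) = 1/(-31572) = -1/31572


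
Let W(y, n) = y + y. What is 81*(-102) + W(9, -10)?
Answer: -8244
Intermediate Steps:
W(y, n) = 2*y
81*(-102) + W(9, -10) = 81*(-102) + 2*9 = -8262 + 18 = -8244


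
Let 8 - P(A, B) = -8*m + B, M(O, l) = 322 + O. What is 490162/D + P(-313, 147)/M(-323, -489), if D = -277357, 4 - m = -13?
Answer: 341909/277357 ≈ 1.2327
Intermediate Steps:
m = 17 (m = 4 - 1*(-13) = 4 + 13 = 17)
P(A, B) = 144 - B (P(A, B) = 8 - (-8*17 + B) = 8 - (-136 + B) = 8 + (136 - B) = 144 - B)
490162/D + P(-313, 147)/M(-323, -489) = 490162/(-277357) + (144 - 1*147)/(322 - 323) = 490162*(-1/277357) + (144 - 147)/(-1) = -490162/277357 - 3*(-1) = -490162/277357 + 3 = 341909/277357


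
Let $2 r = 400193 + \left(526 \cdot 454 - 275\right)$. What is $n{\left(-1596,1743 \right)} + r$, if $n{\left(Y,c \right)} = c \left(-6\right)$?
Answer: $308903$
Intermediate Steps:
$n{\left(Y,c \right)} = - 6 c$
$r = 319361$ ($r = \frac{400193 + \left(526 \cdot 454 - 275\right)}{2} = \frac{400193 + \left(238804 - 275\right)}{2} = \frac{400193 + 238529}{2} = \frac{1}{2} \cdot 638722 = 319361$)
$n{\left(-1596,1743 \right)} + r = \left(-6\right) 1743 + 319361 = -10458 + 319361 = 308903$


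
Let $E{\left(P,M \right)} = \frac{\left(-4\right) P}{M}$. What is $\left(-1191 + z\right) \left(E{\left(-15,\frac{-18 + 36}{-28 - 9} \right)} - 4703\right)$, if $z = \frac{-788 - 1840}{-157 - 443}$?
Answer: $\frac{286351183}{50} \approx 5.727 \cdot 10^{6}$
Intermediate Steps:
$z = \frac{219}{50}$ ($z = - \frac{2628}{-600} = \left(-2628\right) \left(- \frac{1}{600}\right) = \frac{219}{50} \approx 4.38$)
$E{\left(P,M \right)} = - \frac{4 P}{M}$
$\left(-1191 + z\right) \left(E{\left(-15,\frac{-18 + 36}{-28 - 9} \right)} - 4703\right) = \left(-1191 + \frac{219}{50}\right) \left(\left(-4\right) \left(-15\right) \frac{1}{\left(-18 + 36\right) \frac{1}{-28 - 9}} - 4703\right) = - \frac{59331 \left(\left(-4\right) \left(-15\right) \frac{1}{18 \frac{1}{-37}} - 4703\right)}{50} = - \frac{59331 \left(\left(-4\right) \left(-15\right) \frac{1}{18 \left(- \frac{1}{37}\right)} - 4703\right)}{50} = - \frac{59331 \left(\left(-4\right) \left(-15\right) \frac{1}{- \frac{18}{37}} - 4703\right)}{50} = - \frac{59331 \left(\left(-4\right) \left(-15\right) \left(- \frac{37}{18}\right) - 4703\right)}{50} = - \frac{59331 \left(- \frac{370}{3} - 4703\right)}{50} = \left(- \frac{59331}{50}\right) \left(- \frac{14479}{3}\right) = \frac{286351183}{50}$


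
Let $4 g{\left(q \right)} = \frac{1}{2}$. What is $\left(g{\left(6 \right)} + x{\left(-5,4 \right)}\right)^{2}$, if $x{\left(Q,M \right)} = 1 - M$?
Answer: $\frac{529}{64} \approx 8.2656$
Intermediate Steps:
$g{\left(q \right)} = \frac{1}{8}$ ($g{\left(q \right)} = \frac{1}{4 \cdot 2} = \frac{1}{4} \cdot \frac{1}{2} = \frac{1}{8}$)
$\left(g{\left(6 \right)} + x{\left(-5,4 \right)}\right)^{2} = \left(\frac{1}{8} + \left(1 - 4\right)\right)^{2} = \left(\frac{1}{8} - 3\right)^{2} = \left(- \frac{23}{8}\right)^{2} = \frac{529}{64}$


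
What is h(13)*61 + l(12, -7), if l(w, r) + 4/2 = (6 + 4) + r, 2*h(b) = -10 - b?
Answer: -1401/2 ≈ -700.50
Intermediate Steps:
h(b) = -5 - b/2 (h(b) = (-10 - b)/2 = -5 - b/2)
l(w, r) = 8 + r (l(w, r) = -2 + ((6 + 4) + r) = -2 + (10 + r) = 8 + r)
h(13)*61 + l(12, -7) = (-5 - 1/2*13)*61 + (8 - 7) = (-5 - 13/2)*61 + 1 = -23/2*61 + 1 = -1403/2 + 1 = -1401/2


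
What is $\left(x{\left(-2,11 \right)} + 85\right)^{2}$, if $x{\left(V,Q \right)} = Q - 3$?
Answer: $8649$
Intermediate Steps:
$x{\left(V,Q \right)} = -3 + Q$ ($x{\left(V,Q \right)} = Q - 3 = -3 + Q$)
$\left(x{\left(-2,11 \right)} + 85\right)^{2} = \left(\left(-3 + 11\right) + 85\right)^{2} = \left(8 + 85\right)^{2} = 93^{2} = 8649$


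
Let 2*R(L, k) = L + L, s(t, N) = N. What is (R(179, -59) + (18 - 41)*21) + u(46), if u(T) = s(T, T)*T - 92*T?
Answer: -2420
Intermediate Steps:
u(T) = T**2 - 92*T (u(T) = T*T - 92*T = T**2 - 92*T)
R(L, k) = L (R(L, k) = (L + L)/2 = (2*L)/2 = L)
(R(179, -59) + (18 - 41)*21) + u(46) = (179 + (18 - 41)*21) + 46*(-92 + 46) = (179 - 23*21) + 46*(-46) = (179 - 483) - 2116 = -304 - 2116 = -2420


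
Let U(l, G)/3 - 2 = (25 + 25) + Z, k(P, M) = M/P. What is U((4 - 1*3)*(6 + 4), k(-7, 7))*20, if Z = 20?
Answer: 4320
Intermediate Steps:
U(l, G) = 216 (U(l, G) = 6 + 3*((25 + 25) + 20) = 6 + 3*(50 + 20) = 6 + 3*70 = 6 + 210 = 216)
U((4 - 1*3)*(6 + 4), k(-7, 7))*20 = 216*20 = 4320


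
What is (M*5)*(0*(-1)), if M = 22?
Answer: 0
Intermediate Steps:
(M*5)*(0*(-1)) = (22*5)*(0*(-1)) = 110*0 = 0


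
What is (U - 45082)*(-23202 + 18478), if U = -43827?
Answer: 420006116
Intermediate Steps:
(U - 45082)*(-23202 + 18478) = (-43827 - 45082)*(-23202 + 18478) = -88909*(-4724) = 420006116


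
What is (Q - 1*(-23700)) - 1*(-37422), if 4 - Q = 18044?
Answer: 43082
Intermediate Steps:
Q = -18040 (Q = 4 - 1*18044 = 4 - 18044 = -18040)
(Q - 1*(-23700)) - 1*(-37422) = (-18040 - 1*(-23700)) - 1*(-37422) = (-18040 + 23700) + 37422 = 5660 + 37422 = 43082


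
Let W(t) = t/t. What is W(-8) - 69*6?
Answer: -413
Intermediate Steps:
W(t) = 1
W(-8) - 69*6 = 1 - 69*6 = 1 - 414 = -413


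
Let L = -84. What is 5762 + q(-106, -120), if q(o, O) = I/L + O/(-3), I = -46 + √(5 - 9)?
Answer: 243707/42 - I/42 ≈ 5802.5 - 0.02381*I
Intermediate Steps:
I = -46 + 2*I (I = -46 + √(-4) = -46 + 2*I ≈ -46.0 + 2.0*I)
q(o, O) = 23/42 - O/3 - I/42 (q(o, O) = (-46 + 2*I)/(-84) + O/(-3) = (-46 + 2*I)*(-1/84) + O*(-⅓) = (23/42 - I/42) - O/3 = 23/42 - O/3 - I/42)
5762 + q(-106, -120) = 5762 + (23/42 - ⅓*(-120) - I/42) = 5762 + (23/42 + 40 - I/42) = 5762 + (1703/42 - I/42) = 243707/42 - I/42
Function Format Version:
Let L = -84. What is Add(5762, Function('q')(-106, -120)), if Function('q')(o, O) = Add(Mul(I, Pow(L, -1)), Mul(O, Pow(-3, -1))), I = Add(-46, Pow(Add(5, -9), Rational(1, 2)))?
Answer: Add(Rational(243707, 42), Mul(Rational(-1, 42), I)) ≈ Add(5802.5, Mul(-0.023810, I))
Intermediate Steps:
I = Add(-46, Mul(2, I)) (I = Add(-46, Pow(-4, Rational(1, 2))) = Add(-46, Mul(2, I)) ≈ Add(-46.000, Mul(2.0000, I)))
Function('q')(o, O) = Add(Rational(23, 42), Mul(Rational(-1, 3), O), Mul(Rational(-1, 42), I)) (Function('q')(o, O) = Add(Mul(Add(-46, Mul(2, I)), Pow(-84, -1)), Mul(O, Pow(-3, -1))) = Add(Mul(Add(-46, Mul(2, I)), Rational(-1, 84)), Mul(O, Rational(-1, 3))) = Add(Add(Rational(23, 42), Mul(Rational(-1, 42), I)), Mul(Rational(-1, 3), O)) = Add(Rational(23, 42), Mul(Rational(-1, 3), O), Mul(Rational(-1, 42), I)))
Add(5762, Function('q')(-106, -120)) = Add(5762, Add(Rational(23, 42), Mul(Rational(-1, 3), -120), Mul(Rational(-1, 42), I))) = Add(5762, Add(Rational(23, 42), 40, Mul(Rational(-1, 42), I))) = Add(5762, Add(Rational(1703, 42), Mul(Rational(-1, 42), I))) = Add(Rational(243707, 42), Mul(Rational(-1, 42), I))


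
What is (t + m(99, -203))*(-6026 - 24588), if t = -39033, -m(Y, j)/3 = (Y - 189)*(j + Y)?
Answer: 2054597382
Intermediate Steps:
m(Y, j) = -3*(-189 + Y)*(Y + j) (m(Y, j) = -3*(Y - 189)*(j + Y) = -3*(-189 + Y)*(Y + j))
(t + m(99, -203))*(-6026 - 24588) = (-39033 + (-3*99² + 567*99 + 567*(-203) - 3*99*(-203)))*(-6026 - 24588) = (-39033 + (-3*9801 + 56133 - 115101 + 60291))*(-30614) = (-39033 + (-29403 + 56133 - 115101 + 60291))*(-30614) = (-39033 - 28080)*(-30614) = -67113*(-30614) = 2054597382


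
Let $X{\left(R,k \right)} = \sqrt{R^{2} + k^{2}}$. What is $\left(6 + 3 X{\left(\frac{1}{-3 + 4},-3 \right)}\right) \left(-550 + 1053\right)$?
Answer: $3018 + 1509 \sqrt{10} \approx 7789.9$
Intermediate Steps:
$\left(6 + 3 X{\left(\frac{1}{-3 + 4},-3 \right)}\right) \left(-550 + 1053\right) = \left(6 + 3 \sqrt{\left(\frac{1}{-3 + 4}\right)^{2} + \left(-3\right)^{2}}\right) \left(-550 + 1053\right) = \left(6 + 3 \sqrt{\left(1^{-1}\right)^{2} + 9}\right) 503 = \left(6 + 3 \sqrt{1^{2} + 9}\right) 503 = \left(6 + 3 \sqrt{1 + 9}\right) 503 = \left(6 + 3 \sqrt{10}\right) 503 = 3018 + 1509 \sqrt{10}$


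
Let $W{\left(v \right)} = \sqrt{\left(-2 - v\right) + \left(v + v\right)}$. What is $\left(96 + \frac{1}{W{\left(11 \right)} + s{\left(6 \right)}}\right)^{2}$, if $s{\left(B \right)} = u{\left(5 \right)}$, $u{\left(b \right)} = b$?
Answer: $\frac{591361}{64} \approx 9240.0$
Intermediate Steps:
$s{\left(B \right)} = 5$
$W{\left(v \right)} = \sqrt{-2 + v}$ ($W{\left(v \right)} = \sqrt{\left(-2 - v\right) + 2 v} = \sqrt{-2 + v}$)
$\left(96 + \frac{1}{W{\left(11 \right)} + s{\left(6 \right)}}\right)^{2} = \left(96 + \frac{1}{\sqrt{-2 + 11} + 5}\right)^{2} = \left(96 + \frac{1}{\sqrt{9} + 5}\right)^{2} = \left(96 + \frac{1}{3 + 5}\right)^{2} = \left(96 + \frac{1}{8}\right)^{2} = \left(\frac{769}{8}\right)^{2} = \frac{591361}{64}$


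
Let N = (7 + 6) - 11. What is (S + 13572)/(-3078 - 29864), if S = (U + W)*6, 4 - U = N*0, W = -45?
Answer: -6663/16471 ≈ -0.40453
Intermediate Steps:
N = 2 (N = 13 - 11 = 2)
U = 4 (U = 4 - 2*0 = 4 - 1*0 = 4 + 0 = 4)
S = -246 (S = (4 - 45)*6 = -41*6 = -246)
(S + 13572)/(-3078 - 29864) = (-246 + 13572)/(-3078 - 29864) = 13326/(-32942) = 13326*(-1/32942) = -6663/16471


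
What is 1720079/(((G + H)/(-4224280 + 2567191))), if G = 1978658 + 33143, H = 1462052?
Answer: -950107996677/1157951 ≈ -8.2051e+5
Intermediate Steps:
G = 2011801
1720079/(((G + H)/(-4224280 + 2567191))) = 1720079/(((2011801 + 1462052)/(-4224280 + 2567191))) = 1720079/((3473853/(-1657089))) = 1720079/((3473853*(-1/1657089))) = 1720079/(-1157951/552363) = 1720079*(-552363/1157951) = -950107996677/1157951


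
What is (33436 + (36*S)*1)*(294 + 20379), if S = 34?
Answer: 716526180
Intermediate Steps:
(33436 + (36*S)*1)*(294 + 20379) = (33436 + (36*34)*1)*(294 + 20379) = (33436 + 1224*1)*20673 = (33436 + 1224)*20673 = 34660*20673 = 716526180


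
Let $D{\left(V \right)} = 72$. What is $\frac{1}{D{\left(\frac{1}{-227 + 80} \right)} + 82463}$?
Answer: $\frac{1}{82535} \approx 1.2116 \cdot 10^{-5}$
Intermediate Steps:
$\frac{1}{D{\left(\frac{1}{-227 + 80} \right)} + 82463} = \frac{1}{72 + 82463} = \frac{1}{82535}$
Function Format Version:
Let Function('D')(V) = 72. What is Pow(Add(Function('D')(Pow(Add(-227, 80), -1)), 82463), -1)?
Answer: Rational(1, 82535) ≈ 1.2116e-5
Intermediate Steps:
Pow(Add(Function('D')(Pow(Add(-227, 80), -1)), 82463), -1) = Pow(Add(72, 82463), -1) = Pow(82535, -1) = Rational(1, 82535)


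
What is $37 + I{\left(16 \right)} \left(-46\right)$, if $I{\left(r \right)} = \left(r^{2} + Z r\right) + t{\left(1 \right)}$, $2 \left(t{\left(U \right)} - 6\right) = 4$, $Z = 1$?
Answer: $-12843$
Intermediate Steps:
$t{\left(U \right)} = 8$ ($t{\left(U \right)} = 6 + \frac{1}{2} \cdot 4 = 6 + 2 = 8$)
$I{\left(r \right)} = 8 + r + r^{2}$ ($I{\left(r \right)} = \left(r^{2} + 1 r\right) + 8 = \left(r^{2} + r\right) + 8 = \left(r + r^{2}\right) + 8 = 8 + r + r^{2}$)
$37 + I{\left(16 \right)} \left(-46\right) = 37 + \left(8 + 16 + 16^{2}\right) \left(-46\right) = 37 + \left(8 + 16 + 256\right) \left(-46\right) = 37 + 280 \left(-46\right) = 37 - 12880 = -12843$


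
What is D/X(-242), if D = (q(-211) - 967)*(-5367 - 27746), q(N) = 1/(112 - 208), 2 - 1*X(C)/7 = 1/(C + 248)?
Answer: 3073979129/1232 ≈ 2.4951e+6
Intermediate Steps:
X(C) = 14 - 7/(248 + C) (X(C) = 14 - 7/(C + 248) = 14 - 7/(248 + C))
q(N) = -1/96 (q(N) = 1/(-96) = -1/96)
D = 3073979129/96 (D = (-1/96 - 967)*(-5367 - 27746) = -92833/96*(-33113) = 3073979129/96 ≈ 3.2021e+7)
D/X(-242) = 3073979129/(96*((7*(495 + 2*(-242))/(248 - 242)))) = 3073979129/(96*((7*(495 - 484)/6))) = 3073979129/(96*((7*(⅙)*11))) = 3073979129/(96*(77/6)) = (3073979129/96)*(6/77) = 3073979129/1232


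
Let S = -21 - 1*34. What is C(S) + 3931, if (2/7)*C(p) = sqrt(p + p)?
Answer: 3931 + 7*I*sqrt(110)/2 ≈ 3931.0 + 36.708*I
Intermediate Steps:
S = -55 (S = -21 - 34 = -55)
C(p) = 7*sqrt(2)*sqrt(p)/2 (C(p) = 7*sqrt(p + p)/2 = 7*sqrt(2*p)/2 = 7*(sqrt(2)*sqrt(p))/2 = 7*sqrt(2)*sqrt(p)/2)
C(S) + 3931 = 7*sqrt(2)*sqrt(-55)/2 + 3931 = 7*sqrt(2)*(I*sqrt(55))/2 + 3931 = 7*I*sqrt(110)/2 + 3931 = 3931 + 7*I*sqrt(110)/2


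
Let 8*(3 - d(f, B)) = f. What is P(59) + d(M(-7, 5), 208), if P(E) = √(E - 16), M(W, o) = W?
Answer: 31/8 + √43 ≈ 10.432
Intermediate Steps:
d(f, B) = 3 - f/8
P(E) = √(-16 + E)
P(59) + d(M(-7, 5), 208) = √(-16 + 59) + (3 - ⅛*(-7)) = √43 + (3 + 7/8) = √43 + 31/8 = 31/8 + √43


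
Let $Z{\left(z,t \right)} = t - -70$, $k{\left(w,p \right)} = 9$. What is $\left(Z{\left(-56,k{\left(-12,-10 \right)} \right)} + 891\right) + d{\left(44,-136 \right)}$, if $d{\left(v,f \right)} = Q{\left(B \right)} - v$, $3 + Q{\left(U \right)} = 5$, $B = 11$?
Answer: $928$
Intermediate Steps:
$Q{\left(U \right)} = 2$ ($Q{\left(U \right)} = -3 + 5 = 2$)
$d{\left(v,f \right)} = 2 - v$
$Z{\left(z,t \right)} = 70 + t$ ($Z{\left(z,t \right)} = t + 70 = 70 + t$)
$\left(Z{\left(-56,k{\left(-12,-10 \right)} \right)} + 891\right) + d{\left(44,-136 \right)} = \left(\left(70 + 9\right) + 891\right) + \left(2 - 44\right) = \left(79 + 891\right) + \left(2 - 44\right) = 970 - 42 = 928$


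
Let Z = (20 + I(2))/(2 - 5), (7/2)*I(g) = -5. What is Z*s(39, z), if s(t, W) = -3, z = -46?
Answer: 130/7 ≈ 18.571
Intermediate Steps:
I(g) = -10/7 (I(g) = (2/7)*(-5) = -10/7)
Z = -130/21 (Z = (20 - 10/7)/(2 - 5) = (130/7)/(-3) = (130/7)*(-1/3) = -130/21 ≈ -6.1905)
Z*s(39, z) = -130/21*(-3) = 130/7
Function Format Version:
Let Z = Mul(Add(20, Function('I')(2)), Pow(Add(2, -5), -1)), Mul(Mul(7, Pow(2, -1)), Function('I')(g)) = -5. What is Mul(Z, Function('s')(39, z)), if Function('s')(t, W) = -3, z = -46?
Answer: Rational(130, 7) ≈ 18.571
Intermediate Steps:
Function('I')(g) = Rational(-10, 7) (Function('I')(g) = Mul(Rational(2, 7), -5) = Rational(-10, 7))
Z = Rational(-130, 21) (Z = Mul(Add(20, Rational(-10, 7)), Pow(Add(2, -5), -1)) = Mul(Rational(130, 7), Pow(-3, -1)) = Mul(Rational(130, 7), Rational(-1, 3)) = Rational(-130, 21) ≈ -6.1905)
Mul(Z, Function('s')(39, z)) = Mul(Rational(-130, 21), -3) = Rational(130, 7)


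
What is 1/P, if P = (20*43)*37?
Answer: 1/31820 ≈ 3.1427e-5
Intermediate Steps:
P = 31820 (P = 860*37 = 31820)
1/P = 1/31820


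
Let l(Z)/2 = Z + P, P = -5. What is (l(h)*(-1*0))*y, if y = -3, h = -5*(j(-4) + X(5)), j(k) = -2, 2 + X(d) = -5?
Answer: 0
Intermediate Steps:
X(d) = -7 (X(d) = -2 - 5 = -7)
h = 45 (h = -5*(-2 - 7) = -5*(-9) = 45)
l(Z) = -10 + 2*Z (l(Z) = 2*(Z - 5) = 2*(-5 + Z) = -10 + 2*Z)
(l(h)*(-1*0))*y = ((-10 + 2*45)*(-1*0))*(-3) = ((-10 + 90)*0)*(-3) = (80*0)*(-3) = 0*(-3) = 0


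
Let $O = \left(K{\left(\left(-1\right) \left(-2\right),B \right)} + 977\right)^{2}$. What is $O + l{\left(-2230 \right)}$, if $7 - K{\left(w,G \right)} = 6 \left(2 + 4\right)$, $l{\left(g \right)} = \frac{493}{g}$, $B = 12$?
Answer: $\frac{2004109427}{2230} \approx 8.987 \cdot 10^{5}$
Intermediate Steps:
$K{\left(w,G \right)} = -29$ ($K{\left(w,G \right)} = 7 - 6 \left(2 + 4\right) = 7 - 6 \cdot 6 = 7 - 36 = -29$)
$O = 898704$ ($O = \left(-29 + 977\right)^{2} = 948^{2} = 898704$)
$O + l{\left(-2230 \right)} = 898704 + \frac{493}{-2230} = 898704 + 493 \left(- \frac{1}{2230}\right) = 898704 - \frac{493}{2230} = \frac{2004109427}{2230}$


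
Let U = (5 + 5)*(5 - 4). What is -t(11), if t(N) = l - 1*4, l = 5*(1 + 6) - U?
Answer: -21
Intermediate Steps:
U = 10 (U = 10*1 = 10)
l = 25 (l = 5*(1 + 6) - 1*10 = 5*7 - 10 = 35 - 10 = 25)
t(N) = 21 (t(N) = 25 - 1*4 = 25 - 4 = 21)
-t(11) = -1*21 = -21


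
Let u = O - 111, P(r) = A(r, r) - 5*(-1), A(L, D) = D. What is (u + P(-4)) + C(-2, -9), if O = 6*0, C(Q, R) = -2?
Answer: -112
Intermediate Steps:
O = 0
P(r) = 5 + r (P(r) = r - 5*(-1) = r + 5 = 5 + r)
u = -111 (u = 0 - 111 = -111)
(u + P(-4)) + C(-2, -9) = (-111 + (5 - 4)) - 2 = (-111 + 1) - 2 = -110 - 2 = -112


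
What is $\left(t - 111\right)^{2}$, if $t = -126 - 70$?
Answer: $94249$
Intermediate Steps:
$t = -196$
$\left(t - 111\right)^{2} = \left(-196 - 111\right)^{2} = \left(-307\right)^{2} = 94249$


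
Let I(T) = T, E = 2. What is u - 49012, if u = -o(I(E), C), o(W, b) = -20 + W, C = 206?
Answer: -48994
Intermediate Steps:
u = 18 (u = -(-20 + 2) = -1*(-18) = 18)
u - 49012 = 18 - 49012 = -48994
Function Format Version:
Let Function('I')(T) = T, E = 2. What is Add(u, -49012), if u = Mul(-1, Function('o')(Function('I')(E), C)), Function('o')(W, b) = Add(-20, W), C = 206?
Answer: -48994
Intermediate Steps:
u = 18 (u = Mul(-1, Add(-20, 2)) = Mul(-1, -18) = 18)
Add(u, -49012) = Add(18, -49012) = -48994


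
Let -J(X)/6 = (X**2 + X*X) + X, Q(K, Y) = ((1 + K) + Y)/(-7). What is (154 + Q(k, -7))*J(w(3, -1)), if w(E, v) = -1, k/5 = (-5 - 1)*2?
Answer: -6864/7 ≈ -980.57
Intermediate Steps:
k = -60 (k = 5*((-5 - 1)*2) = 5*(-6*2) = 5*(-12) = -60)
Q(K, Y) = -1/7 - K/7 - Y/7 (Q(K, Y) = (1 + K + Y)*(-1/7) = -1/7 - K/7 - Y/7)
J(X) = -12*X**2 - 6*X (J(X) = -6*((X**2 + X*X) + X) = -6*((X**2 + X**2) + X) = -6*(2*X**2 + X) = -6*(X + 2*X**2) = -12*X**2 - 6*X)
(154 + Q(k, -7))*J(w(3, -1)) = (154 + (-1/7 - 1/7*(-60) - 1/7*(-7)))*(-6*(-1)*(1 + 2*(-1))) = (154 + (-1/7 + 60/7 + 1))*(-6*(-1)*(1 - 2)) = (154 + 66/7)*(-6*(-1)*(-1)) = (1144/7)*(-6) = -6864/7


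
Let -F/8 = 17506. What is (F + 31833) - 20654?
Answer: -128869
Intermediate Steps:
F = -140048 (F = -8*17506 = -140048)
(F + 31833) - 20654 = (-140048 + 31833) - 20654 = -108215 - 20654 = -128869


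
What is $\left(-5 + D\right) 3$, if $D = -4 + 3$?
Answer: $-18$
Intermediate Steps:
$D = -1$
$\left(-5 + D\right) 3 = \left(-5 - 1\right) 3 = \left(-6\right) 3 = -18$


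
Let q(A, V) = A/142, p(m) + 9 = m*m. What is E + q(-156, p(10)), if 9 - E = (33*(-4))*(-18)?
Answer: -168135/71 ≈ -2368.1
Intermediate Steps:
p(m) = -9 + m**2 (p(m) = -9 + m*m = -9 + m**2)
q(A, V) = A/142 (q(A, V) = A*(1/142) = A/142)
E = -2367 (E = 9 - 33*(-4)*(-18) = 9 - (-132)*(-18) = 9 - 1*2376 = 9 - 2376 = -2367)
E + q(-156, p(10)) = -2367 + (1/142)*(-156) = -2367 - 78/71 = -168135/71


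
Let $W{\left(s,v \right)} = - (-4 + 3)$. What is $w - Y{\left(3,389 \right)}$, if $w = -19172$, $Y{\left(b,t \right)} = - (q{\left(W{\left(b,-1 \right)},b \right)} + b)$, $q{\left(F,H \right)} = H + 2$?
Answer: $-19164$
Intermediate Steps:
$W{\left(s,v \right)} = 1$ ($W{\left(s,v \right)} = \left(-1\right) \left(-1\right) = 1$)
$q{\left(F,H \right)} = 2 + H$
$Y{\left(b,t \right)} = -2 - 2 b$ ($Y{\left(b,t \right)} = - (\left(2 + b\right) + b) = - (2 + 2 b) = -2 - 2 b$)
$w - Y{\left(3,389 \right)} = -19172 - \left(-2 - 6\right) = -19172 - -8 = -19172 + 8 = -19164$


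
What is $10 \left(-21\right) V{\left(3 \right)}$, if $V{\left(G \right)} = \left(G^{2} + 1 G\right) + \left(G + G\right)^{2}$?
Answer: $-10080$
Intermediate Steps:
$V{\left(G \right)} = G + 5 G^{2}$ ($V{\left(G \right)} = \left(G^{2} + G\right) + \left(2 G\right)^{2} = \left(G + G^{2}\right) + 4 G^{2} = G + 5 G^{2}$)
$10 \left(-21\right) V{\left(3 \right)} = 10 \left(-21\right) 3 \left(1 + 5 \cdot 3\right) = - 210 \cdot 3 \left(1 + 15\right) = - 210 \cdot 3 \cdot 16 = \left(-210\right) 48 = -10080$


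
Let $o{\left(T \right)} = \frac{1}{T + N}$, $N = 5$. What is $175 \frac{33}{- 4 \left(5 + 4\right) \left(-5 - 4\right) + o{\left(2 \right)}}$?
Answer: $\frac{40425}{2269} \approx 17.816$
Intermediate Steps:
$o{\left(T \right)} = \frac{1}{5 + T}$ ($o{\left(T \right)} = \frac{1}{T + 5} = \frac{1}{5 + T}$)
$175 \frac{33}{- 4 \left(5 + 4\right) \left(-5 - 4\right) + o{\left(2 \right)}} = 175 \frac{33}{- 4 \left(5 + 4\right) \left(-5 - 4\right) + \frac{1}{5 + 2}} = 175 \frac{33}{- 4 \cdot 9 \left(-9\right) + \frac{1}{7}} = 175 \frac{33}{\left(-4\right) \left(-81\right) + \frac{1}{7}} = 175 \frac{33}{324 + \frac{1}{7}} = 175 \frac{33}{\frac{2269}{7}} = 175 \cdot 33 \cdot \frac{7}{2269} = 175 \cdot \frac{231}{2269} = \frac{40425}{2269}$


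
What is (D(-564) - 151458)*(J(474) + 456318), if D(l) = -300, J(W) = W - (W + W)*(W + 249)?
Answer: 34693699896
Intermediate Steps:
J(W) = W - 2*W*(249 + W)
(D(-564) - 151458)*(J(474) + 456318) = (-300 - 151458)*(-1*474*(497 + 2*474) + 456318) = -151758*(-1*474*(497 + 948) + 456318) = -151758*(-1*474*1445 + 456318) = -151758*(-684930 + 456318) = -151758*(-228612) = 34693699896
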